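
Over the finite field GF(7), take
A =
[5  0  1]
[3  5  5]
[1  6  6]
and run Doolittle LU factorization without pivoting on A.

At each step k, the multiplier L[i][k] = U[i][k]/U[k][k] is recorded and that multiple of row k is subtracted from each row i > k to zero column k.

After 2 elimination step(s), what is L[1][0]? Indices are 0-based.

L[1][0] = 2

Step 1: pivot at (0,0) is 5.
  row1 ← row1 − (2)·row0  ⇒  L[1][0]=2, U row1=(0, 5, 3)
  row2 ← row2 − (3)·row0  ⇒  L[2][0]=3, U row2=(0, 6, 3)
Step 2: pivot at (1,1) is 5.
  row2 ← row2 − (4)·row1  ⇒  L[2][1]=4, U row2=(0, 0, 5)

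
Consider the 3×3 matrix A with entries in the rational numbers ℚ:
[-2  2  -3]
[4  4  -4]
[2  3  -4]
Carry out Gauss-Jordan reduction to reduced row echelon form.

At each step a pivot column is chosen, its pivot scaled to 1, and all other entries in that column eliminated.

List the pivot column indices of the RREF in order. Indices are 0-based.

[1] R0 /= -2  ⇒  (1, -1, 3/2)
     R1 -= 4·R0  ⇒  (0, 8, -10)
     R2 -= 2·R0  ⇒  (0, 5, -7)
[2] R1 /= 8  ⇒  (0, 1, -5/4)
     R0 -= -1·R1  ⇒  (1, 0, 1/4)
     R2 -= 5·R1  ⇒  (0, 0, -3/4)
[3] R2 /= -3/4  ⇒  (0, 0, 1)
     R0 -= 1/4·R2  ⇒  (1, 0, 0)
     R1 -= -5/4·R2  ⇒  (0, 1, 0)

pivot columns: 0, 1, 2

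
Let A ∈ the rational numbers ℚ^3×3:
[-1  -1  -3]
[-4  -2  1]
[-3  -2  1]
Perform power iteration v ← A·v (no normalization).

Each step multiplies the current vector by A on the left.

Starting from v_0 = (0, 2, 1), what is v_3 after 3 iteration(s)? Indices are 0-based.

v_0 = (0, 2, 1).
v_1 = A·v_0 = (-5, -3, -3).
v_2 = A·v_1 = (17, 23, 18).
v_3 = A·v_2 = (-94, -96, -79).

v_3 = (-94, -96, -79)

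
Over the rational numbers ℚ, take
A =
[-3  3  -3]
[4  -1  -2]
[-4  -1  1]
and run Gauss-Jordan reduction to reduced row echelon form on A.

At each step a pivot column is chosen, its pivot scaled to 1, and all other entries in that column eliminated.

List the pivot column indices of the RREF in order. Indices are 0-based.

pivot columns: 0, 1, 2

step 1: normalize row 0 (÷-3) = (1, -1, 1)
  row 1: subtract 4×row0 = (0, 3, -6)
  row 2: subtract -4×row0 = (0, -5, 5)
step 2: normalize row 1 (÷3) = (0, 1, -2)
  row 0: subtract -1×row1 = (1, 0, -1)
  row 2: subtract -5×row1 = (0, 0, -5)
step 3: normalize row 2 (÷-5) = (0, 0, 1)
  row 0: subtract -1×row2 = (1, 0, 0)
  row 1: subtract -2×row2 = (0, 1, 0)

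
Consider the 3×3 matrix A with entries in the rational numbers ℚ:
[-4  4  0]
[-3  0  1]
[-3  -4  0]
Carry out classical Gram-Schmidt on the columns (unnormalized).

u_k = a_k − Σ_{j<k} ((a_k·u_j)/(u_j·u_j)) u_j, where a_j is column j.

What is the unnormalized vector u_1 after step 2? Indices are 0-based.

Step 1: u_0 = a_0 = (-4, -3, -3).
Step 2: u_1 = a_1 − (-2/17)·u_0 = (60/17, -6/17, -74/17).

u_1 = (60/17, -6/17, -74/17)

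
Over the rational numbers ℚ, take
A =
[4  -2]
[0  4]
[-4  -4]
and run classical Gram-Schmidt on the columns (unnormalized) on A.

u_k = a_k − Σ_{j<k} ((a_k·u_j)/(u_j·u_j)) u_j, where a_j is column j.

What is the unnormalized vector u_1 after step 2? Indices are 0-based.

Step 1: u_0 = a_0 = (4, 0, -4).
Step 2: u_1 = a_1 − (1/4)·u_0 = (-3, 4, -3).

u_1 = (-3, 4, -3)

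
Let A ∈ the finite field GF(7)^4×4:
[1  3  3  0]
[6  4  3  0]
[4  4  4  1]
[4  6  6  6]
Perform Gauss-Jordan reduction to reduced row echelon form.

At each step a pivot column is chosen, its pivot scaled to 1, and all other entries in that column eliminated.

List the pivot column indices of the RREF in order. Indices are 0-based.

step 1: normalize row 0 (÷1) = (1, 3, 3, 0)
  row 1: subtract 6×row0 = (0, 0, 6, 0)
  row 2: subtract 4×row0 = (0, 6, 6, 1)
  row 3: subtract 4×row0 = (0, 1, 1, 6)
step 2: exchange rows 1,2
step 2: normalize row 1 (÷6) = (0, 1, 1, 6)
  row 0: subtract 3×row1 = (1, 0, 0, 3)
  row 3: subtract 1×row1 = (0, 0, 0, 0)
step 3: normalize row 2 (÷6) = (0, 0, 1, 0)
  row 1: subtract 1×row2 = (0, 1, 0, 6)
skip col 3 (zero from row 3)

pivot columns: 0, 1, 2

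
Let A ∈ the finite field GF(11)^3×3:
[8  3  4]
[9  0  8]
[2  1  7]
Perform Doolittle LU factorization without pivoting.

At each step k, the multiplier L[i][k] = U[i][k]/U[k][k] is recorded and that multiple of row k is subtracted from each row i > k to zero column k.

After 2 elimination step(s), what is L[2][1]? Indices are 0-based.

L[2][1] = 4

[col 0] pivot 8
  R1 -= 8*R0 → (0, 9, 9)  (L[1][0] := 8)
  R2 -= 3*R0 → (0, 3, 6)  (L[2][0] := 3)
[col 1] pivot 9
  R2 -= 4*R1 → (0, 0, 3)  (L[2][1] := 4)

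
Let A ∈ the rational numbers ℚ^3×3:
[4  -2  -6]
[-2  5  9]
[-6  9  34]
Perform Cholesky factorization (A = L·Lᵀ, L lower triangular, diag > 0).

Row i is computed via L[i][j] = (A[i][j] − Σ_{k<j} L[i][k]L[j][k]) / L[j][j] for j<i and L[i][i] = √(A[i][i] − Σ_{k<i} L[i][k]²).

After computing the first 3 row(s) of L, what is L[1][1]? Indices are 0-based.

Step 1: L[0][0] = √(4) = 2.
  L[1][0] = (-2) / L[0][0] = -1.
Step 2: L[1][1] = √(4) = 2.
  L[2][0] = (-6) / L[0][0] = -3.
  L[2][1] = (6) / L[1][1] = 3.
Step 3: L[2][2] = √(16) = 4.

L[1][1] = 2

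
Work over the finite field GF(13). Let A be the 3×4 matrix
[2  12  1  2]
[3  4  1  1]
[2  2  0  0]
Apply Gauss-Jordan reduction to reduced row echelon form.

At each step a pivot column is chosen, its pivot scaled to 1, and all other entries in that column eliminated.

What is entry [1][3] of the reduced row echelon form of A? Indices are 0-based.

M[1][3] = 3

step 1: normalize row 0 (÷2) = (1, 6, 7, 1)
  row 1: subtract 3×row0 = (0, 12, 6, 11)
  row 2: subtract 2×row0 = (0, 3, 12, 11)
step 2: normalize row 1 (÷12) = (0, 1, 7, 2)
  row 0: subtract 6×row1 = (1, 0, 4, 2)
  row 2: subtract 3×row1 = (0, 0, 4, 5)
step 3: normalize row 2 (÷4) = (0, 0, 1, 11)
  row 0: subtract 4×row2 = (1, 0, 0, 10)
  row 1: subtract 7×row2 = (0, 1, 0, 3)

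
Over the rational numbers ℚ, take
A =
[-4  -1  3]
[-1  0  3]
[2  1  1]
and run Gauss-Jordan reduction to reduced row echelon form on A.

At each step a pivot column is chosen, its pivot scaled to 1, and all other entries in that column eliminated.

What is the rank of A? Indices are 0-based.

step 1: normalize row 0 (÷-4) = (1, 1/4, -3/4)
  row 1: subtract -1×row0 = (0, 1/4, 9/4)
  row 2: subtract 2×row0 = (0, 1/2, 5/2)
step 2: normalize row 1 (÷1/4) = (0, 1, 9)
  row 0: subtract 1/4×row1 = (1, 0, -3)
  row 2: subtract 1/2×row1 = (0, 0, -2)
step 3: normalize row 2 (÷-2) = (0, 0, 1)
  row 0: subtract -3×row2 = (1, 0, 0)
  row 1: subtract 9×row2 = (0, 1, 0)

rank = 3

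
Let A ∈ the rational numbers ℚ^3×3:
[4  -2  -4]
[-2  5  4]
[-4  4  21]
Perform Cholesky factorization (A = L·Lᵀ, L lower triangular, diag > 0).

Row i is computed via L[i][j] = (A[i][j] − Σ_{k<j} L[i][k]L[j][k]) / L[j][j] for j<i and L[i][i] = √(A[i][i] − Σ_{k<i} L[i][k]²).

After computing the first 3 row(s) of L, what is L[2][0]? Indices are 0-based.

L[2][0] = -2

Step 1: L[0][0] = √(4) = 2.
  L[1][0] = (-2) / L[0][0] = -1.
Step 2: L[1][1] = √(4) = 2.
  L[2][0] = (-4) / L[0][0] = -2.
  L[2][1] = (2) / L[1][1] = 1.
Step 3: L[2][2] = √(16) = 4.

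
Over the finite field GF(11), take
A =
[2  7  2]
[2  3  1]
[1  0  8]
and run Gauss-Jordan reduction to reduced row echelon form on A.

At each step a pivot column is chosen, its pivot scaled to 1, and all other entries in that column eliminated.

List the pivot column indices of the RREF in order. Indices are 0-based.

step 1: normalize row 0 (÷2) = (1, 9, 1)
  row 1: subtract 2×row0 = (0, 7, 10)
  row 2: subtract 1×row0 = (0, 2, 7)
step 2: normalize row 1 (÷7) = (0, 1, 3)
  row 0: subtract 9×row1 = (1, 0, 7)
  row 2: subtract 2×row1 = (0, 0, 1)
step 3: normalize row 2 (÷1) = (0, 0, 1)
  row 0: subtract 7×row2 = (1, 0, 0)
  row 1: subtract 3×row2 = (0, 1, 0)

pivot columns: 0, 1, 2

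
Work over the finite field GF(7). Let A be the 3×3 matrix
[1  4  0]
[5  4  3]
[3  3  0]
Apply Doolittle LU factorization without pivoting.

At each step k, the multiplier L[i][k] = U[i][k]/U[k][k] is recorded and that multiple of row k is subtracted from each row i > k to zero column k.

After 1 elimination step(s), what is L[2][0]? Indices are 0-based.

Step 1: pivot at (0,0) is 1.
  row1 ← row1 − (5)·row0  ⇒  L[1][0]=5, U row1=(0, 5, 3)
  row2 ← row2 − (3)·row0  ⇒  L[2][0]=3, U row2=(0, 5, 0)

L[2][0] = 3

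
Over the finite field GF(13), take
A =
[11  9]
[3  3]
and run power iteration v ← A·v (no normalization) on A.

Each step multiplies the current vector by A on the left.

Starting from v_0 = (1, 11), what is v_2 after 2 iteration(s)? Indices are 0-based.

v_0 = (1, 11).
v_1 = A·v_0 = (6, 10).
v_2 = A·v_1 = (0, 9).

v_2 = (0, 9)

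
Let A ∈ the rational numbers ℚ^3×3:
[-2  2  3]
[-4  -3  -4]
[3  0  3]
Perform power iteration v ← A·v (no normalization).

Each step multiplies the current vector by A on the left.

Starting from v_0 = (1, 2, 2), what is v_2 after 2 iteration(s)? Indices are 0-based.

v_0 = (1, 2, 2).
v_1 = A·v_0 = (8, -18, 9).
v_2 = A·v_1 = (-25, -14, 51).

v_2 = (-25, -14, 51)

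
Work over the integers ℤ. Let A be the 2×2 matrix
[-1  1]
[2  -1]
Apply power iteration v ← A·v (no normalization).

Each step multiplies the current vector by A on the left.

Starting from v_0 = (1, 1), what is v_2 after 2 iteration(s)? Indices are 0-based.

v_0 = (1, 1).
v_1 = A·v_0 = (0, 1).
v_2 = A·v_1 = (1, -1).

v_2 = (1, -1)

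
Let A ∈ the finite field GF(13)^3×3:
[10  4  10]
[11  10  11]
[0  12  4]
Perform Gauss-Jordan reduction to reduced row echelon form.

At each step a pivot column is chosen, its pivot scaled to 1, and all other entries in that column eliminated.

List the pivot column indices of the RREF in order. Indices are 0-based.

pivot(0,0)=10: scale R0 → (1, 3, 1)
  clear (1,0): R1 −= (11)R0 → (0, 3, 0)
pivot(1,1)=3: scale R1 → (0, 1, 0)
  clear (0,1): R0 −= (3)R1 → (1, 0, 1)
  clear (2,1): R2 −= (12)R1 → (0, 0, 4)
pivot(2,2)=4: scale R2 → (0, 0, 1)
  clear (0,2): R0 −= (1)R2 → (1, 0, 0)

pivot columns: 0, 1, 2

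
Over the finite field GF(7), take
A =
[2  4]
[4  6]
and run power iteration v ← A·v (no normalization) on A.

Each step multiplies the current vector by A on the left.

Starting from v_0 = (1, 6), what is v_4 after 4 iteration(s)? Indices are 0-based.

v_4 = (2, 4)

v_0 = (1, 6).
v_1 = A·v_0 = (5, 5).
v_2 = A·v_1 = (2, 1).
v_3 = A·v_2 = (1, 0).
v_4 = A·v_3 = (2, 4).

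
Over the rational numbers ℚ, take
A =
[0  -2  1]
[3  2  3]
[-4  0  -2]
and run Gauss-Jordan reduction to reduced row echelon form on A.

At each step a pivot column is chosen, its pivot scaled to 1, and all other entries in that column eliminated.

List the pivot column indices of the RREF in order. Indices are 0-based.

pivot columns: 0, 1, 2

step 1: exchange rows 0,1
step 1: normalize row 0 (÷3) = (1, 2/3, 1)
  row 2: subtract -4×row0 = (0, 8/3, 2)
step 2: normalize row 1 (÷-2) = (0, 1, -1/2)
  row 0: subtract 2/3×row1 = (1, 0, 4/3)
  row 2: subtract 8/3×row1 = (0, 0, 10/3)
step 3: normalize row 2 (÷10/3) = (0, 0, 1)
  row 0: subtract 4/3×row2 = (1, 0, 0)
  row 1: subtract -1/2×row2 = (0, 1, 0)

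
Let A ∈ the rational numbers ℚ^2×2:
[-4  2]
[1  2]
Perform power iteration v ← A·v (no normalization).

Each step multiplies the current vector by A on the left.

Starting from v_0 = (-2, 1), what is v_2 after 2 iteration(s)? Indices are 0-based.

v_2 = (-40, 10)

v_0 = (-2, 1).
v_1 = A·v_0 = (10, 0).
v_2 = A·v_1 = (-40, 10).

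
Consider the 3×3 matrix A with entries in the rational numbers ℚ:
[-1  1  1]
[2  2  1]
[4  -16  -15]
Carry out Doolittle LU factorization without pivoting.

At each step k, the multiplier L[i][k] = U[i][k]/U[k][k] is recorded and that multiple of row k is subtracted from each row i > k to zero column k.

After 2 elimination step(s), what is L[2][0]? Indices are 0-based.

L[2][0] = -4

[col 0] pivot -1
  R1 -= -2*R0 → (0, 4, 3)  (L[1][0] := -2)
  R2 -= -4*R0 → (0, -12, -11)  (L[2][0] := -4)
[col 1] pivot 4
  R2 -= -3*R1 → (0, 0, -2)  (L[2][1] := -3)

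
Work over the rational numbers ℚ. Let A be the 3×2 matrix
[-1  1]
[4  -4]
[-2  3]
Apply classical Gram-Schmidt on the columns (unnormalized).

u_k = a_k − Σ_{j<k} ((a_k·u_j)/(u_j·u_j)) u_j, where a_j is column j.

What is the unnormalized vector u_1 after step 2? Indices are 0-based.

Step 1: u_0 = a_0 = (-1, 4, -2).
Step 2: u_1 = a_1 − (-23/21)·u_0 = (-2/21, 8/21, 17/21).

u_1 = (-2/21, 8/21, 17/21)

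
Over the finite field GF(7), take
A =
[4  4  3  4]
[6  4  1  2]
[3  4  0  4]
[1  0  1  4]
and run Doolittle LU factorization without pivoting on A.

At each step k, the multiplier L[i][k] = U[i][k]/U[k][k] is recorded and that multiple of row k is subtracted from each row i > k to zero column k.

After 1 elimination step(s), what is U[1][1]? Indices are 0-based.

Step 1: pivot at (0,0) is 4.
  row1 ← row1 − (5)·row0  ⇒  L[1][0]=5, U row1=(0, 5, 0, 3)
  row2 ← row2 − (6)·row0  ⇒  L[2][0]=6, U row2=(0, 1, 3, 1)
  row3 ← row3 − (2)·row0  ⇒  L[3][0]=2, U row3=(0, 6, 2, 3)

U[1][1] = 5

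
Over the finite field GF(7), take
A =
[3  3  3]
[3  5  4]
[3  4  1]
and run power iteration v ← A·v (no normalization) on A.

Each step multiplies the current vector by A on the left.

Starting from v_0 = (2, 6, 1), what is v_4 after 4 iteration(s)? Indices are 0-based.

v_4 = (3, 1, 4)

v_0 = (2, 6, 1).
v_1 = A·v_0 = (6, 5, 3).
v_2 = A·v_1 = (0, 6, 6).
v_3 = A·v_2 = (1, 5, 2).
v_4 = A·v_3 = (3, 1, 4).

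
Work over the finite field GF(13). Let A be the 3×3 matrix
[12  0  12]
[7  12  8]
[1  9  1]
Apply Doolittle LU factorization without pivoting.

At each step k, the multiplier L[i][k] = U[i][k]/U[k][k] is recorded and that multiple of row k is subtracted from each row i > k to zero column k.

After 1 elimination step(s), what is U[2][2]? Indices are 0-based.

U[2][2] = 0

k=0: U[0][0]=12
  eliminate (1,0): mult=6, new row 1: (0, 12, 1); set L[1][0]=6
  eliminate (2,0): mult=12, new row 2: (0, 9, 0); set L[2][0]=12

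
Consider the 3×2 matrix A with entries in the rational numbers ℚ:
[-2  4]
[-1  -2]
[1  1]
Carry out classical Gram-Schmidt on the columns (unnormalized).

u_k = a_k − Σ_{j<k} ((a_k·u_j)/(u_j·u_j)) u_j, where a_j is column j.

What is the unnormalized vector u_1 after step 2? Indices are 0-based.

Step 1: u_0 = a_0 = (-2, -1, 1).
Step 2: u_1 = a_1 − (-5/6)·u_0 = (7/3, -17/6, 11/6).

u_1 = (7/3, -17/6, 11/6)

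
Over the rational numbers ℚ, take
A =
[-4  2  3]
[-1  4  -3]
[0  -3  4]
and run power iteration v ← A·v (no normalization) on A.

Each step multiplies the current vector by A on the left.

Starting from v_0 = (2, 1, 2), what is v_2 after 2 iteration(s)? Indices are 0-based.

v_0 = (2, 1, 2).
v_1 = A·v_0 = (0, -4, 5).
v_2 = A·v_1 = (7, -31, 32).

v_2 = (7, -31, 32)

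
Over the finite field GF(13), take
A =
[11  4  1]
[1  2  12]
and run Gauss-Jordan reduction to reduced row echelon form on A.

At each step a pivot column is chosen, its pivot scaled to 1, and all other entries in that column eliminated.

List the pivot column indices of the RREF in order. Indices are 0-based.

pivot columns: 0, 1

[1] R0 /= 11  ⇒  (1, 11, 6)
     R1 -= 1·R0  ⇒  (0, 4, 6)
[2] R1 /= 4  ⇒  (0, 1, 8)
     R0 -= 11·R1  ⇒  (1, 0, 9)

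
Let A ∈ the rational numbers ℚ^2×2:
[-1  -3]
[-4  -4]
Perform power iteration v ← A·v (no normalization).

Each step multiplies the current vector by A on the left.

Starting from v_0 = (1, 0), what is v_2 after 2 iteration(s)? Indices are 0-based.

v_2 = (13, 20)

v_0 = (1, 0).
v_1 = A·v_0 = (-1, -4).
v_2 = A·v_1 = (13, 20).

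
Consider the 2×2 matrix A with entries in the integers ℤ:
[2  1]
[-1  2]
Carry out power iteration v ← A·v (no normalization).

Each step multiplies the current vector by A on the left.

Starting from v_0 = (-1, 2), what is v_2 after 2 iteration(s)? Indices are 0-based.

v_2 = (5, 10)

v_0 = (-1, 2).
v_1 = A·v_0 = (0, 5).
v_2 = A·v_1 = (5, 10).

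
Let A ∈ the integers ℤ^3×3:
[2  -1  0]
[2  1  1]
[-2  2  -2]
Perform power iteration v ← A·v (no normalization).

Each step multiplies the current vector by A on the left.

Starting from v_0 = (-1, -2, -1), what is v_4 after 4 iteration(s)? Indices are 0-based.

v_4 = (35, 25, -40)

v_0 = (-1, -2, -1).
v_1 = A·v_0 = (0, -5, 0).
v_2 = A·v_1 = (5, -5, -10).
v_3 = A·v_2 = (15, -5, 0).
v_4 = A·v_3 = (35, 25, -40).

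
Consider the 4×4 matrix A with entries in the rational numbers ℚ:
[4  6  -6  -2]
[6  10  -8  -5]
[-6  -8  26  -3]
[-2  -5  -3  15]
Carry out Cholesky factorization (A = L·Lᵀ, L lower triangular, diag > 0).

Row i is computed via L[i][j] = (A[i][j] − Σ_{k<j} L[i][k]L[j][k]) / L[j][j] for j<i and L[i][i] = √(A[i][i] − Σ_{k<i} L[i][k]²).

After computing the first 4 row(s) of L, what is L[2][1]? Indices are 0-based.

Step 1: L[0][0] = √(4) = 2.
  L[1][0] = (6) / L[0][0] = 3.
Step 2: L[1][1] = √(1) = 1.
  L[2][0] = (-6) / L[0][0] = -3.
  L[2][1] = (1) / L[1][1] = 1.
Step 3: L[2][2] = √(16) = 4.
  L[3][0] = (-2) / L[0][0] = -1.
  L[3][1] = (-2) / L[1][1] = -2.
  L[3][2] = (-4) / L[2][2] = -1.
Step 4: L[3][3] = √(9) = 3.

L[2][1] = 1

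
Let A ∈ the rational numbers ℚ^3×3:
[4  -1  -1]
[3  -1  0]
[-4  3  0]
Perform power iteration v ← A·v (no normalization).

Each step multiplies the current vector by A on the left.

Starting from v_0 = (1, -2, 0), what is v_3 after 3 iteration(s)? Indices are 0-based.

v_3 = (112, 74, -77)

v_0 = (1, -2, 0).
v_1 = A·v_0 = (6, 5, -10).
v_2 = A·v_1 = (29, 13, -9).
v_3 = A·v_2 = (112, 74, -77).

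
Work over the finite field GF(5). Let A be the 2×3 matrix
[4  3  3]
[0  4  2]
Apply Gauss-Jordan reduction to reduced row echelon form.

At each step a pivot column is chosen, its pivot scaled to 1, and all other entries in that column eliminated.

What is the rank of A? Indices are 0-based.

rank = 2

pivot(0,0)=4: scale R0 → (1, 2, 2)
pivot(1,1)=4: scale R1 → (0, 1, 3)
  clear (0,1): R0 −= (2)R1 → (1, 0, 1)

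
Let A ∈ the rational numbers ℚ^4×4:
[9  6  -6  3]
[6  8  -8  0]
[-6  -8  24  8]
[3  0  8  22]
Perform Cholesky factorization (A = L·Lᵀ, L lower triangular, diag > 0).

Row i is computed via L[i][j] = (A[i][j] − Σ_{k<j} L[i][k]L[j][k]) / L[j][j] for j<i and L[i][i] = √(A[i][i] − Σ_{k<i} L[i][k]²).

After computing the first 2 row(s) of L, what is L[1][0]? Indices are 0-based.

L[1][0] = 2

Step 1: L[0][0] = √(9) = 3.
  L[1][0] = (6) / L[0][0] = 2.
Step 2: L[1][1] = √(4) = 2.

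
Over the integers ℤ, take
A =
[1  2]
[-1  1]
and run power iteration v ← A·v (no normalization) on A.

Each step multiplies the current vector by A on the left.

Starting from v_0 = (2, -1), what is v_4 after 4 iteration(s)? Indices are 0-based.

v_4 = (-6, 15)

v_0 = (2, -1).
v_1 = A·v_0 = (0, -3).
v_2 = A·v_1 = (-6, -3).
v_3 = A·v_2 = (-12, 3).
v_4 = A·v_3 = (-6, 15).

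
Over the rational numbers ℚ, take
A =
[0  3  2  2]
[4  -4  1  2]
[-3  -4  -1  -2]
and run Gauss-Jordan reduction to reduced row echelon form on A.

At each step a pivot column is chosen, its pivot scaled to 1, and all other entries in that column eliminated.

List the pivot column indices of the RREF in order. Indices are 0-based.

pivot(0,0): swap R0↔R1
pivot(0,0)=4: scale R0 → (1, -1, 1/4, 1/2)
  clear (2,0): R2 −= (-3)R0 → (0, -7, -1/4, -1/2)
pivot(1,1)=3: scale R1 → (0, 1, 2/3, 2/3)
  clear (0,1): R0 −= (-1)R1 → (1, 0, 11/12, 7/6)
  clear (2,1): R2 −= (-7)R1 → (0, 0, 53/12, 25/6)
pivot(2,2)=53/12: scale R2 → (0, 0, 1, 50/53)
  clear (0,2): R0 −= (11/12)R2 → (1, 0, 0, 16/53)
  clear (1,2): R1 −= (2/3)R2 → (0, 1, 0, 2/53)

pivot columns: 0, 1, 2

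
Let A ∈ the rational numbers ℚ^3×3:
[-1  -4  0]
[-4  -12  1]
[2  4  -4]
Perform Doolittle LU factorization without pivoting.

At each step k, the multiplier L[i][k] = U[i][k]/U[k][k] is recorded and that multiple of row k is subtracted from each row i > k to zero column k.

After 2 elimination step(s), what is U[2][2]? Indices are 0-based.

U[2][2] = -3

[col 0] pivot -1
  R1 -= 4*R0 → (0, 4, 1)  (L[1][0] := 4)
  R2 -= -2*R0 → (0, -4, -4)  (L[2][0] := -2)
[col 1] pivot 4
  R2 -= -1*R1 → (0, 0, -3)  (L[2][1] := -1)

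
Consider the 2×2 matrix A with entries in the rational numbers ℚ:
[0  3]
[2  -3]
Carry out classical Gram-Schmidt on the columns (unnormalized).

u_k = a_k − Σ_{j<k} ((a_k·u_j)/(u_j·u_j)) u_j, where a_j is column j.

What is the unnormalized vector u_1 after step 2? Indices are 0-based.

Step 1: u_0 = a_0 = (0, 2).
Step 2: u_1 = a_1 − (-3/2)·u_0 = (3, 0).

u_1 = (3, 0)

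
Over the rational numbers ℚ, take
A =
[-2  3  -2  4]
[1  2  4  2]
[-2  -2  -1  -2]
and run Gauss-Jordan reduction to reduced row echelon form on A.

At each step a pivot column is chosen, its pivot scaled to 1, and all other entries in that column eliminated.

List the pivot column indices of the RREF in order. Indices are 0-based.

pivot columns: 0, 1, 2

[1] R0 /= -2  ⇒  (1, -3/2, 1, -2)
     R1 -= 1·R0  ⇒  (0, 7/2, 3, 4)
     R2 -= -2·R0  ⇒  (0, -5, 1, -6)
[2] R1 /= 7/2  ⇒  (0, 1, 6/7, 8/7)
     R0 -= -3/2·R1  ⇒  (1, 0, 16/7, -2/7)
     R2 -= -5·R1  ⇒  (0, 0, 37/7, -2/7)
[3] R2 /= 37/7  ⇒  (0, 0, 1, -2/37)
     R0 -= 16/7·R2  ⇒  (1, 0, 0, -6/37)
     R1 -= 6/7·R2  ⇒  (0, 1, 0, 44/37)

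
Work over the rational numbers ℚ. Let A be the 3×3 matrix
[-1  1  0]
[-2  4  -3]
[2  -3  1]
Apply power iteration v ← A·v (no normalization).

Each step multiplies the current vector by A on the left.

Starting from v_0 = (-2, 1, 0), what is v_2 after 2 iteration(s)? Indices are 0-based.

v_2 = (5, 47, -25)

v_0 = (-2, 1, 0).
v_1 = A·v_0 = (3, 8, -7).
v_2 = A·v_1 = (5, 47, -25).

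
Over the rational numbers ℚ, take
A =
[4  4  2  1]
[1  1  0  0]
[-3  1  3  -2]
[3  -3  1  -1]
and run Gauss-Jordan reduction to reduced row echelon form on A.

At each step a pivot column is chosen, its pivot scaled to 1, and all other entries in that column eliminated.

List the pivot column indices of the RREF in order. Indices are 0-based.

pivot(0,0)=4: scale R0 → (1, 1, 1/2, 1/4)
  clear (1,0): R1 −= (1)R0 → (0, 0, -1/2, -1/4)
  clear (2,0): R2 −= (-3)R0 → (0, 4, 9/2, -5/4)
  clear (3,0): R3 −= (3)R0 → (0, -6, -1/2, -7/4)
pivot(1,1): swap R1↔R2
pivot(1,1)=4: scale R1 → (0, 1, 9/8, -5/16)
  clear (0,1): R0 −= (1)R1 → (1, 0, -5/8, 9/16)
  clear (3,1): R3 −= (-6)R1 → (0, 0, 25/4, -29/8)
pivot(2,2)=-1/2: scale R2 → (0, 0, 1, 1/2)
  clear (0,2): R0 −= (-5/8)R2 → (1, 0, 0, 7/8)
  clear (1,2): R1 −= (9/8)R2 → (0, 1, 0, -7/8)
  clear (3,2): R3 −= (25/4)R2 → (0, 0, 0, -27/4)
pivot(3,3)=-27/4: scale R3 → (0, 0, 0, 1)
  clear (0,3): R0 −= (7/8)R3 → (1, 0, 0, 0)
  clear (1,3): R1 −= (-7/8)R3 → (0, 1, 0, 0)
  clear (2,3): R2 −= (1/2)R3 → (0, 0, 1, 0)

pivot columns: 0, 1, 2, 3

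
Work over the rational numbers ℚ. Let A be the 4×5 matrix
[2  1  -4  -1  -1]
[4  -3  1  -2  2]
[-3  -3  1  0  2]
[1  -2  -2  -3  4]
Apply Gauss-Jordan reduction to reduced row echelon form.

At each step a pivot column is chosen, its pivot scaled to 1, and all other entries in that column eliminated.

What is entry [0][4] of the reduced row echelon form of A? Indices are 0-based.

pivot(0,0)=2: scale R0 → (1, 1/2, -2, -1/2, -1/2)
  clear (1,0): R1 −= (4)R0 → (0, -5, 9, 0, 4)
  clear (2,0): R2 −= (-3)R0 → (0, -3/2, -5, -3/2, 1/2)
  clear (3,0): R3 −= (1)R0 → (0, -5/2, 0, -5/2, 9/2)
pivot(1,1)=-5: scale R1 → (0, 1, -9/5, 0, -4/5)
  clear (0,1): R0 −= (1/2)R1 → (1, 0, -11/10, -1/2, -1/10)
  clear (2,1): R2 −= (-3/2)R1 → (0, 0, -77/10, -3/2, -7/10)
  clear (3,1): R3 −= (-5/2)R1 → (0, 0, -9/2, -5/2, 5/2)
pivot(2,2)=-77/10: scale R2 → (0, 0, 1, 15/77, 1/11)
  clear (0,2): R0 −= (-11/10)R2 → (1, 0, 0, -2/7, 0)
  clear (1,2): R1 −= (-9/5)R2 → (0, 1, 0, 27/77, -7/11)
  clear (3,2): R3 −= (-9/2)R2 → (0, 0, 0, -125/77, 32/11)
pivot(3,3)=-125/77: scale R3 → (0, 0, 0, 1, -224/125)
  clear (0,3): R0 −= (-2/7)R3 → (1, 0, 0, 0, -64/125)
  clear (1,3): R1 −= (27/77)R3 → (0, 1, 0, 0, -1/125)
  clear (2,3): R2 −= (15/77)R3 → (0, 0, 1, 0, 11/25)

M[0][4] = -64/125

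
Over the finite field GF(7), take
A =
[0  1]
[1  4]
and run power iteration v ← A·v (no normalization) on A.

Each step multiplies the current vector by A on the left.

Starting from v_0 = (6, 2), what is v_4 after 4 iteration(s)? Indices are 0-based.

v_0 = (6, 2).
v_1 = A·v_0 = (2, 0).
v_2 = A·v_1 = (0, 2).
v_3 = A·v_2 = (2, 1).
v_4 = A·v_3 = (1, 6).

v_4 = (1, 6)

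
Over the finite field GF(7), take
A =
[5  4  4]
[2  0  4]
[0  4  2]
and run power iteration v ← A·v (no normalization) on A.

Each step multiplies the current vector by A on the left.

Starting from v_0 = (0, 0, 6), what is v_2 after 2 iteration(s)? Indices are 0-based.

v_2 = (5, 5, 1)

v_0 = (0, 0, 6).
v_1 = A·v_0 = (3, 3, 5).
v_2 = A·v_1 = (5, 5, 1).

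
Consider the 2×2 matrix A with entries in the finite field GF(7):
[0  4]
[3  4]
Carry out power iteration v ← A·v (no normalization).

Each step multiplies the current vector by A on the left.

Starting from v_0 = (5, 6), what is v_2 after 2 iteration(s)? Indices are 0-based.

v_2 = (2, 4)

v_0 = (5, 6).
v_1 = A·v_0 = (3, 4).
v_2 = A·v_1 = (2, 4).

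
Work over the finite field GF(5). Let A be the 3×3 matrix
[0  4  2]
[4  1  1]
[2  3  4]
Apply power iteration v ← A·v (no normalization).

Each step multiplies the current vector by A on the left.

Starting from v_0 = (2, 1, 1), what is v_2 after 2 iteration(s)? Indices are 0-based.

v_0 = (2, 1, 1).
v_1 = A·v_0 = (1, 0, 1).
v_2 = A·v_1 = (2, 0, 1).

v_2 = (2, 0, 1)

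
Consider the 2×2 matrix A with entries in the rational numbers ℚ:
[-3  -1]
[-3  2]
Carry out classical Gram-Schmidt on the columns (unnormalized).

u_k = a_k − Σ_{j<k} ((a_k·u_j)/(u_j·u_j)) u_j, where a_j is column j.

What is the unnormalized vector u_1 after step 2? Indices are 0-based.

Step 1: u_0 = a_0 = (-3, -3).
Step 2: u_1 = a_1 − (-1/6)·u_0 = (-3/2, 3/2).

u_1 = (-3/2, 3/2)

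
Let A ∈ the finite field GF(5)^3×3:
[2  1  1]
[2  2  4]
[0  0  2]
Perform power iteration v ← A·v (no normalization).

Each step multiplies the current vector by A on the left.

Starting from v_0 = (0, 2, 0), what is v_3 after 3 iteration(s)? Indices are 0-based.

v_0 = (0, 2, 0).
v_1 = A·v_0 = (2, 4, 0).
v_2 = A·v_1 = (3, 2, 0).
v_3 = A·v_2 = (3, 0, 0).

v_3 = (3, 0, 0)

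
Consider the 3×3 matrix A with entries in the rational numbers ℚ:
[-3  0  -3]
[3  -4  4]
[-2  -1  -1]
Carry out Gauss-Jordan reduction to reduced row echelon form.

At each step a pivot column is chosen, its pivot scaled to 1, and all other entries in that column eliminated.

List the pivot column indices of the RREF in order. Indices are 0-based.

pivot(0,0)=-3: scale R0 → (1, 0, 1)
  clear (1,0): R1 −= (3)R0 → (0, -4, 1)
  clear (2,0): R2 −= (-2)R0 → (0, -1, 1)
pivot(1,1)=-4: scale R1 → (0, 1, -1/4)
  clear (2,1): R2 −= (-1)R1 → (0, 0, 3/4)
pivot(2,2)=3/4: scale R2 → (0, 0, 1)
  clear (0,2): R0 −= (1)R2 → (1, 0, 0)
  clear (1,2): R1 −= (-1/4)R2 → (0, 1, 0)

pivot columns: 0, 1, 2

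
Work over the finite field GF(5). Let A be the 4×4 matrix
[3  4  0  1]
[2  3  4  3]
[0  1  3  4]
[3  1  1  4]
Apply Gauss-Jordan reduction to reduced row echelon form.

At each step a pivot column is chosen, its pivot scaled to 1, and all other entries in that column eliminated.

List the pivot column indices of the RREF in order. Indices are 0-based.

pivot columns: 0, 1, 2

step 1: normalize row 0 (÷3) = (1, 3, 0, 2)
  row 1: subtract 2×row0 = (0, 2, 4, 4)
  row 3: subtract 3×row0 = (0, 2, 1, 3)
step 2: normalize row 1 (÷2) = (0, 1, 2, 2)
  row 0: subtract 3×row1 = (1, 0, 4, 1)
  row 2: subtract 1×row1 = (0, 0, 1, 2)
  row 3: subtract 2×row1 = (0, 0, 2, 4)
step 3: normalize row 2 (÷1) = (0, 0, 1, 2)
  row 0: subtract 4×row2 = (1, 0, 0, 3)
  row 1: subtract 2×row2 = (0, 1, 0, 3)
  row 3: subtract 2×row2 = (0, 0, 0, 0)
skip col 3 (zero from row 3)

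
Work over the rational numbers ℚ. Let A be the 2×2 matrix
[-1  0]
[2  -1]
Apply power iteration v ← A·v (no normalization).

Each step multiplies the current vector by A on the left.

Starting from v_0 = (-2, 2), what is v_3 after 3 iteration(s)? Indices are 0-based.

v_0 = (-2, 2).
v_1 = A·v_0 = (2, -6).
v_2 = A·v_1 = (-2, 10).
v_3 = A·v_2 = (2, -14).

v_3 = (2, -14)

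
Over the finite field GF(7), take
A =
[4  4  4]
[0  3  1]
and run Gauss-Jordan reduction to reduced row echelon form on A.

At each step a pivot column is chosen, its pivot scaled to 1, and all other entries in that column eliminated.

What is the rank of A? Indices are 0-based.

pivot(0,0)=4: scale R0 → (1, 1, 1)
pivot(1,1)=3: scale R1 → (0, 1, 5)
  clear (0,1): R0 −= (1)R1 → (1, 0, 3)

rank = 2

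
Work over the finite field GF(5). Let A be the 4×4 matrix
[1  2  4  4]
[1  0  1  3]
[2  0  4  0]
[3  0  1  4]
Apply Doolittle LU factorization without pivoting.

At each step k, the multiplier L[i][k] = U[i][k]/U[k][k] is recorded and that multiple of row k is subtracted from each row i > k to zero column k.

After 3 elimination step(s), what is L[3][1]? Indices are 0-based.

Step 1: pivot at (0,0) is 1.
  row1 ← row1 − (1)·row0  ⇒  L[1][0]=1, U row1=(0, 3, 2, 4)
  row2 ← row2 − (2)·row0  ⇒  L[2][0]=2, U row2=(0, 1, 1, 2)
  row3 ← row3 − (3)·row0  ⇒  L[3][0]=3, U row3=(0, 4, 4, 2)
Step 2: pivot at (1,1) is 3.
  row2 ← row2 − (2)·row1  ⇒  L[2][1]=2, U row2=(0, 0, 2, 4)
  row3 ← row3 − (3)·row1  ⇒  L[3][1]=3, U row3=(0, 0, 3, 0)
Step 3: pivot at (2,2) is 2.
  row3 ← row3 − (4)·row2  ⇒  L[3][2]=4, U row3=(0, 0, 0, 4)

L[3][1] = 3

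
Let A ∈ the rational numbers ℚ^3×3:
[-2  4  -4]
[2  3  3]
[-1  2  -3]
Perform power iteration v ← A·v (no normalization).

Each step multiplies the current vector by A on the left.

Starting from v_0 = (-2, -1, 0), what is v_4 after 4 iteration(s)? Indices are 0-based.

v_0 = (-2, -1, 0).
v_1 = A·v_0 = (0, -7, 0).
v_2 = A·v_1 = (-28, -21, -14).
v_3 = A·v_2 = (28, -161, 28).
v_4 = A·v_3 = (-812, -343, -434).

v_4 = (-812, -343, -434)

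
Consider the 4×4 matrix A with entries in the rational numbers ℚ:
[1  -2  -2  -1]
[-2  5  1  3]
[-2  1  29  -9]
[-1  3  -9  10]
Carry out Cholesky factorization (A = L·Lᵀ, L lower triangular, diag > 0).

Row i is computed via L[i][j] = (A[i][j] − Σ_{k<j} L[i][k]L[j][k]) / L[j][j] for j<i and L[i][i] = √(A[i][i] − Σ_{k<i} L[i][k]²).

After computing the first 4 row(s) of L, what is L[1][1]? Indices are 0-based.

Step 1: L[0][0] = √(1) = 1.
  L[1][0] = (-2) / L[0][0] = -2.
Step 2: L[1][1] = √(1) = 1.
  L[2][0] = (-2) / L[0][0] = -2.
  L[2][1] = (-3) / L[1][1] = -3.
Step 3: L[2][2] = √(16) = 4.
  L[3][0] = (-1) / L[0][0] = -1.
  L[3][1] = (1) / L[1][1] = 1.
  L[3][2] = (-8) / L[2][2] = -2.
Step 4: L[3][3] = √(4) = 2.

L[1][1] = 1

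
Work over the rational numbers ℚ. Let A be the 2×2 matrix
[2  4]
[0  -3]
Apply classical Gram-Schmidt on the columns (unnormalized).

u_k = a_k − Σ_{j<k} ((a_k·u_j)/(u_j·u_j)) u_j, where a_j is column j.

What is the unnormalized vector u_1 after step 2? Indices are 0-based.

Step 1: u_0 = a_0 = (2, 0).
Step 2: u_1 = a_1 − (2)·u_0 = (0, -3).

u_1 = (0, -3)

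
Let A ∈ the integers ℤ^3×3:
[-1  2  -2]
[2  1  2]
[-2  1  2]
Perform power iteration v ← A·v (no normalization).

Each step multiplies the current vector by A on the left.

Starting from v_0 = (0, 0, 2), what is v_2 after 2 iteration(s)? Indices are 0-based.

v_0 = (0, 0, 2).
v_1 = A·v_0 = (-4, 4, 4).
v_2 = A·v_1 = (4, 4, 20).

v_2 = (4, 4, 20)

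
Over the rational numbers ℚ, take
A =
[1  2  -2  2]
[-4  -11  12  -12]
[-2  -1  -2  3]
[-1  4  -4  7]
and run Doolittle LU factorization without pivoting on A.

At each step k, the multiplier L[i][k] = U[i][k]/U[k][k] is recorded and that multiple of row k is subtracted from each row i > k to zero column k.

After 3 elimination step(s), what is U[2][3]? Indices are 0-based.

k=0: U[0][0]=1
  eliminate (1,0): mult=-4, new row 1: (0, -3, 4, -4); set L[1][0]=-4
  eliminate (2,0): mult=-2, new row 2: (0, 3, -6, 7); set L[2][0]=-2
  eliminate (3,0): mult=-1, new row 3: (0, 6, -6, 9); set L[3][0]=-1
k=1: U[1][1]=-3
  eliminate (2,1): mult=-1, new row 2: (0, 0, -2, 3); set L[2][1]=-1
  eliminate (3,1): mult=-2, new row 3: (0, 0, 2, 1); set L[3][1]=-2
k=2: U[2][2]=-2
  eliminate (3,2): mult=-1, new row 3: (0, 0, 0, 4); set L[3][2]=-1

U[2][3] = 3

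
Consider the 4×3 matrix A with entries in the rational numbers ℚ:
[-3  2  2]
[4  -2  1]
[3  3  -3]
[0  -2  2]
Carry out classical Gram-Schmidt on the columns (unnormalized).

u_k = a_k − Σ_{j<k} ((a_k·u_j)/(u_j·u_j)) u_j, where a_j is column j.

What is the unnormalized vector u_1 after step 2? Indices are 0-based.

u_1 = (53/34, -24/17, 117/34, -2)

Step 1: u_0 = a_0 = (-3, 4, 3, 0).
Step 2: u_1 = a_1 − (-5/34)·u_0 = (53/34, -24/17, 117/34, -2).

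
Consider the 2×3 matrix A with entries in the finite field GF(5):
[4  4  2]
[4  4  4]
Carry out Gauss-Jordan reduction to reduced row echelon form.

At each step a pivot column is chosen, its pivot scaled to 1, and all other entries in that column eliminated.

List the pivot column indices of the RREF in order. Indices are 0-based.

pivot columns: 0, 2

pivot(0,0)=4: scale R0 → (1, 1, 3)
  clear (1,0): R1 −= (4)R0 → (0, 0, 2)
col 1: no nonzero at/below row 1; advance.
pivot(1,2)=2: scale R1 → (0, 0, 1)
  clear (0,2): R0 −= (3)R1 → (1, 1, 0)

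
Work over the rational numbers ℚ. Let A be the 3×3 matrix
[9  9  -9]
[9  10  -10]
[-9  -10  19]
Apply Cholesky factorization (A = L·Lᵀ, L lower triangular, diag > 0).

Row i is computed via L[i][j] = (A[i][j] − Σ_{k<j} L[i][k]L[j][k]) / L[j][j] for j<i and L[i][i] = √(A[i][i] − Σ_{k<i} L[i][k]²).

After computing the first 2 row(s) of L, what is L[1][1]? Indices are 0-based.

Step 1: L[0][0] = √(9) = 3.
  L[1][0] = (9) / L[0][0] = 3.
Step 2: L[1][1] = √(1) = 1.

L[1][1] = 1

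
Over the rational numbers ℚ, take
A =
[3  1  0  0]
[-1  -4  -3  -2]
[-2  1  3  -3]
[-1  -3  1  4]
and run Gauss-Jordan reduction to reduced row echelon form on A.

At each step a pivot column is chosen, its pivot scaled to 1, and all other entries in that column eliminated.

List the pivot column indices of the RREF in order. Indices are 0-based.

[1] R0 /= 3  ⇒  (1, 1/3, 0, 0)
     R1 -= -1·R0  ⇒  (0, -11/3, -3, -2)
     R2 -= -2·R0  ⇒  (0, 5/3, 3, -3)
     R3 -= -1·R0  ⇒  (0, -8/3, 1, 4)
[2] R1 /= -11/3  ⇒  (0, 1, 9/11, 6/11)
     R0 -= 1/3·R1  ⇒  (1, 0, -3/11, -2/11)
     R2 -= 5/3·R1  ⇒  (0, 0, 18/11, -43/11)
     R3 -= -8/3·R1  ⇒  (0, 0, 35/11, 60/11)
[3] R2 /= 18/11  ⇒  (0, 0, 1, -43/18)
     R0 -= -3/11·R2  ⇒  (1, 0, 0, -5/6)
     R1 -= 9/11·R2  ⇒  (0, 1, 0, 5/2)
     R3 -= 35/11·R2  ⇒  (0, 0, 0, 235/18)
[4] R3 /= 235/18  ⇒  (0, 0, 0, 1)
     R0 -= -5/6·R3  ⇒  (1, 0, 0, 0)
     R1 -= 5/2·R3  ⇒  (0, 1, 0, 0)
     R2 -= -43/18·R3  ⇒  (0, 0, 1, 0)

pivot columns: 0, 1, 2, 3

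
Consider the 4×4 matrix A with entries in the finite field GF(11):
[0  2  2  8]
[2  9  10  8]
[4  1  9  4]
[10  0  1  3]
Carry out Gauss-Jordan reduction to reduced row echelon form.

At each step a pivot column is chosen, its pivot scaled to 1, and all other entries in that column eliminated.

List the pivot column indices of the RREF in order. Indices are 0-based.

pivot columns: 0, 1, 2, 3

pivot(0,0): swap R0↔R1
pivot(0,0)=2: scale R0 → (1, 10, 5, 4)
  clear (2,0): R2 −= (4)R0 → (0, 5, 0, 10)
  clear (3,0): R3 −= (10)R0 → (0, 10, 6, 7)
pivot(1,1)=2: scale R1 → (0, 1, 1, 4)
  clear (0,1): R0 −= (10)R1 → (1, 0, 6, 8)
  clear (2,1): R2 −= (5)R1 → (0, 0, 6, 1)
  clear (3,1): R3 −= (10)R1 → (0, 0, 7, 0)
pivot(2,2)=6: scale R2 → (0, 0, 1, 2)
  clear (0,2): R0 −= (6)R2 → (1, 0, 0, 7)
  clear (1,2): R1 −= (1)R2 → (0, 1, 0, 2)
  clear (3,2): R3 −= (7)R2 → (0, 0, 0, 8)
pivot(3,3)=8: scale R3 → (0, 0, 0, 1)
  clear (0,3): R0 −= (7)R3 → (1, 0, 0, 0)
  clear (1,3): R1 −= (2)R3 → (0, 1, 0, 0)
  clear (2,3): R2 −= (2)R3 → (0, 0, 1, 0)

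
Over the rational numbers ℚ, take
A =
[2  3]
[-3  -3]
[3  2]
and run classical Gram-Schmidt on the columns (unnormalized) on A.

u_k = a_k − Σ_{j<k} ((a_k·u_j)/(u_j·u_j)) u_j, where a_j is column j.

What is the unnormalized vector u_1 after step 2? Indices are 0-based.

Step 1: u_0 = a_0 = (2, -3, 3).
Step 2: u_1 = a_1 − (21/22)·u_0 = (12/11, -3/22, -19/22).

u_1 = (12/11, -3/22, -19/22)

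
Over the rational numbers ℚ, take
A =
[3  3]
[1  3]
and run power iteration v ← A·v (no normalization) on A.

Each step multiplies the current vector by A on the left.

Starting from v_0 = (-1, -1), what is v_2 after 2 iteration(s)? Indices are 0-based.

v_2 = (-30, -18)

v_0 = (-1, -1).
v_1 = A·v_0 = (-6, -4).
v_2 = A·v_1 = (-30, -18).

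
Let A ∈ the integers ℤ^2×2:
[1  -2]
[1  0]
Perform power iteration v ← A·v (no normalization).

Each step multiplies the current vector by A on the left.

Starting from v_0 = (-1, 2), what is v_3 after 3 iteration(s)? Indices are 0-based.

v_0 = (-1, 2).
v_1 = A·v_0 = (-5, -1).
v_2 = A·v_1 = (-3, -5).
v_3 = A·v_2 = (7, -3).

v_3 = (7, -3)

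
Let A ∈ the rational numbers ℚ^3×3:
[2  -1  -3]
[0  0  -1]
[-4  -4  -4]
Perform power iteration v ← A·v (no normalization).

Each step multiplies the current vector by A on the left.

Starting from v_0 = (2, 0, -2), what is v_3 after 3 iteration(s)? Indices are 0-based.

v_3 = (180, 48, 120)

v_0 = (2, 0, -2).
v_1 = A·v_0 = (10, 2, 0).
v_2 = A·v_1 = (18, 0, -48).
v_3 = A·v_2 = (180, 48, 120).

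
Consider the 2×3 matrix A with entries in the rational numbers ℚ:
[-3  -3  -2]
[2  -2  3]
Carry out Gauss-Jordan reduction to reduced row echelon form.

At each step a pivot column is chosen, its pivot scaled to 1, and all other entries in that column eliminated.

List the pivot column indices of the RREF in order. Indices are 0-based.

pivot columns: 0, 1

[1] R0 /= -3  ⇒  (1, 1, 2/3)
     R1 -= 2·R0  ⇒  (0, -4, 5/3)
[2] R1 /= -4  ⇒  (0, 1, -5/12)
     R0 -= 1·R1  ⇒  (1, 0, 13/12)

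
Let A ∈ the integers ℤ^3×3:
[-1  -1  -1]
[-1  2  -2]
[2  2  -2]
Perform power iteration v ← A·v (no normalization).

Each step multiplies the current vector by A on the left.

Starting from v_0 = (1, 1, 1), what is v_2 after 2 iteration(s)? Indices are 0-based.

v_0 = (1, 1, 1).
v_1 = A·v_0 = (-3, -1, 2).
v_2 = A·v_1 = (2, -3, -12).

v_2 = (2, -3, -12)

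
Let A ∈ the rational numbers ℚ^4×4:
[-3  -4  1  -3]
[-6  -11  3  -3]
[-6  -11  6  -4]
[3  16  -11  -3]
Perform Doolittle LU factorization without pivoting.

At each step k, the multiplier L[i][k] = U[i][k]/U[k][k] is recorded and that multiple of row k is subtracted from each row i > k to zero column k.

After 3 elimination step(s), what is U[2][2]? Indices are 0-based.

[col 0] pivot -3
  R1 -= 2*R0 → (0, -3, 1, 3)  (L[1][0] := 2)
  R2 -= 2*R0 → (0, -3, 4, 2)  (L[2][0] := 2)
  R3 -= -1*R0 → (0, 12, -10, -6)  (L[3][0] := -1)
[col 1] pivot -3
  R2 -= 1*R1 → (0, 0, 3, -1)  (L[2][1] := 1)
  R3 -= -4*R1 → (0, 0, -6, 6)  (L[3][1] := -4)
[col 2] pivot 3
  R3 -= -2*R2 → (0, 0, 0, 4)  (L[3][2] := -2)

U[2][2] = 3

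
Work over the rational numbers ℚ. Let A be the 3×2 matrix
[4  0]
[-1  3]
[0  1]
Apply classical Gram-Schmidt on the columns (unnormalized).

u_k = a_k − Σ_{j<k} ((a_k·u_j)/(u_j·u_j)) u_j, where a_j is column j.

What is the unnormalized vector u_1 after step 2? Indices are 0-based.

Step 1: u_0 = a_0 = (4, -1, 0).
Step 2: u_1 = a_1 − (-3/17)·u_0 = (12/17, 48/17, 1).

u_1 = (12/17, 48/17, 1)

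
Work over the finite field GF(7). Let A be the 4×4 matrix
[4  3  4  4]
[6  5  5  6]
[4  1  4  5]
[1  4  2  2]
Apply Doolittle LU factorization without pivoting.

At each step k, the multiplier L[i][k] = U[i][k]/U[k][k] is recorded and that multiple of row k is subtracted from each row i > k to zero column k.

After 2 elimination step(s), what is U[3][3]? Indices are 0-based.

U[3][3] = 1

[col 0] pivot 4
  R1 -= 5*R0 → (0, 4, 6, 0)  (L[1][0] := 5)
  R2 -= 1*R0 → (0, 5, 0, 1)  (L[2][0] := 1)
  R3 -= 2*R0 → (0, 5, 1, 1)  (L[3][0] := 2)
[col 1] pivot 4
  R2 -= 3*R1 → (0, 0, 3, 1)  (L[2][1] := 3)
  R3 -= 3*R1 → (0, 0, 4, 1)  (L[3][1] := 3)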